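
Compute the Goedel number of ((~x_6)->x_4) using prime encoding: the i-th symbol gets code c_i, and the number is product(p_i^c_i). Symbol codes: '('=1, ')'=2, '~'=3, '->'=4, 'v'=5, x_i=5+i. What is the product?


Formula: ((~x_6)->x_4)
Symbol codes: [1, 1, 3, 11, 2, 4, 9, 2]
Primes: [2, 3, 5, 7, 11, 13, 17, 19]
p_1^1 = 2^1 = 2
p_2^1 = 3^1 = 3
p_3^3 = 5^3 = 125
p_4^11 = 7^11 = 1977326743
p_5^2 = 11^2 = 121
p_6^4 = 13^4 = 28561
p_7^9 = 17^9 = 118587876497
p_8^2 = 19^2 = 361
Product = 219404725654400839127676684833250

219404725654400839127676684833250


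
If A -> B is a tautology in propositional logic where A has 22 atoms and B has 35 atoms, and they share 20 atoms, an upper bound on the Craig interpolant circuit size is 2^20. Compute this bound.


Shared atoms = 20
Craig interpolant size bound = 2^20
= 1048576

1048576


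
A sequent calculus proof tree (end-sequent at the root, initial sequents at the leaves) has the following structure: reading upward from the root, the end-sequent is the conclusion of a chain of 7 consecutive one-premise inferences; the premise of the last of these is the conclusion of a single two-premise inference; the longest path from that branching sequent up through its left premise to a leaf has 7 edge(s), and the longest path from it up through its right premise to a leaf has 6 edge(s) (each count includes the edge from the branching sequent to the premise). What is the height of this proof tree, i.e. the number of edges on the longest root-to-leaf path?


Longest path through the left premise: 7 edges (measured from the branching sequent)
Longest path through the right premise: 6 edges
Height of the subtree rooted at the branching sequent: max(7, 6) = 7
The branching sequent sits 7 edges above the root (the chain of one-premise inferences), so height = 7 + 7 = 14

14


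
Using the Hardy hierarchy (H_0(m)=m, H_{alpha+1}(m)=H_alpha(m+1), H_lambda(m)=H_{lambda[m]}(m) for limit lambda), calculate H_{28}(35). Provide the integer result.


H_28(35):
For finite ordinals k, H_k(n) = n + k (each successor step adds 1).
H_28(35) = 35 + 28 = 63

63


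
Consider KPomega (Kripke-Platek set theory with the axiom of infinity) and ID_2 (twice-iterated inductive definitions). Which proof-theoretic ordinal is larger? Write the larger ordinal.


Proof-theoretic ordinal of KPomega (Kripke-Platek set theory with the axiom of infinity): psi_0(epsilon_{Omega+1})
Proof-theoretic ordinal of ID_2 (twice-iterated inductive definitions): psi_0(epsilon_{Omega_2+1})
Comparing: psi_0(epsilon_{Omega+1}) < psi_0(epsilon_{Omega_2+1}).
The larger ordinal is psi_0(epsilon_{Omega_2+1}) (from ID_2 (twice-iterated inductive definitions)).

psi_0(epsilon_{Omega_2+1})


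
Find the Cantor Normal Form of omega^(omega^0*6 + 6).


omega^(omega^0*6 + 6):
omega^0 = 1, so the exponent is 6 + 6 = 12 (finite ordinal addition).
Result = omega^12, already a single CNF term.

omega^12


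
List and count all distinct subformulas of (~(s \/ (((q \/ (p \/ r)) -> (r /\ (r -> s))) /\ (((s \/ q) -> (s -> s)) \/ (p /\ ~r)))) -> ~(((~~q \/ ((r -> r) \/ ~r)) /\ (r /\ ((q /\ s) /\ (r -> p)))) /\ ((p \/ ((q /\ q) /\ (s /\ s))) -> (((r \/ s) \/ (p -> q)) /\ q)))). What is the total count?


Formula: (~(s \/ (((q \/ (p \/ r)) -> (r /\ (r -> s))) /\ (((s \/ q) -> (s -> s)) \/ (p /\ ~r)))) -> ~(((~~q \/ ((r -> r) \/ ~r)) /\ (r /\ ((q /\ s) /\ (r -> p)))) /\ ((p \/ ((q /\ q) /\ (s /\ s))) -> (((r \/ s) \/ (p -> q)) /\ q))))
Subformulas found:
  1. r
  2. p
  3. q
  4. s
  5. ~r
  6. ~q
  7. ~~q
  8. (r \/ s)
  9. (s /\ s)
  10. (r -> p)
  11. (q /\ q)
  12. (r -> r)
  13. (s \/ q)
  14. (p -> q)
  15. (q /\ s)
  16. (r -> s)
  17. (p \/ r)
  18. (s -> s)
  19. (p /\ ~r)
  20. (q \/ (p \/ r))
  21. (r /\ (r -> s))
  22. ((r -> r) \/ ~r)
  23. ((s \/ q) -> (s -> s))
  24. ((q /\ s) /\ (r -> p))
  25. ((r \/ s) \/ (p -> q))
  26. ((q /\ q) /\ (s /\ s))
  27. (~~q \/ ((r -> r) \/ ~r))
  28. (((r \/ s) \/ (p -> q)) /\ q)
  29. (r /\ ((q /\ s) /\ (r -> p)))
  30. (p \/ ((q /\ q) /\ (s /\ s)))
  31. ((q \/ (p \/ r)) -> (r /\ (r -> s)))
  32. (((s \/ q) -> (s -> s)) \/ (p /\ ~r))
  33. ((~~q \/ ((r -> r) \/ ~r)) /\ (r /\ ((q /\ s) /\ (r -> p))))
  34. ((p \/ ((q /\ q) /\ (s /\ s))) -> (((r \/ s) \/ (p -> q)) /\ q))
  35. (((q \/ (p \/ r)) -> (r /\ (r -> s))) /\ (((s \/ q) -> (s -> s)) \/ (p /\ ~r)))
  36. (s \/ (((q \/ (p \/ r)) -> (r /\ (r -> s))) /\ (((s \/ q) -> (s -> s)) \/ (p /\ ~r))))
  37. ~(s \/ (((q \/ (p \/ r)) -> (r /\ (r -> s))) /\ (((s \/ q) -> (s -> s)) \/ (p /\ ~r))))
  38. (((~~q \/ ((r -> r) \/ ~r)) /\ (r /\ ((q /\ s) /\ (r -> p)))) /\ ((p \/ ((q /\ q) /\ (s /\ s))) -> (((r \/ s) \/ (p -> q)) /\ q)))
  39. ~(((~~q \/ ((r -> r) \/ ~r)) /\ (r /\ ((q /\ s) /\ (r -> p)))) /\ ((p \/ ((q /\ q) /\ (s /\ s))) -> (((r \/ s) \/ (p -> q)) /\ q)))
  40. (~(s \/ (((q \/ (p \/ r)) -> (r /\ (r -> s))) /\ (((s \/ q) -> (s -> s)) \/ (p /\ ~r)))) -> ~(((~~q \/ ((r -> r) \/ ~r)) /\ (r /\ ((q /\ s) /\ (r -> p)))) /\ ((p \/ ((q /\ q) /\ (s /\ s))) -> (((r \/ s) \/ (p -> q)) /\ q))))
Total distinct subformulas = 40

40


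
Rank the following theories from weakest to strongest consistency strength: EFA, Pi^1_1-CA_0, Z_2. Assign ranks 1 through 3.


Ordering by consistency strength:
1. EFA
2. Pi^1_1-CA_0
3. Z_2


EFA=1, Pi^1_1-CA_0=2, Z_2=3


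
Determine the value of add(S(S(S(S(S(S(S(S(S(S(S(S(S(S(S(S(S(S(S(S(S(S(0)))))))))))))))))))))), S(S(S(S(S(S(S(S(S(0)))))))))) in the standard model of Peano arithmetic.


add(S^22(0), S^9(0)):
S^22(0) = 22
S^9(0) = 9
22 + 9 = 31

31


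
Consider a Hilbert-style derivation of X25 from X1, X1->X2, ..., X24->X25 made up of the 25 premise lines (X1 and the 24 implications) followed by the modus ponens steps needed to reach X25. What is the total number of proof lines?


We have 25 premise lines: X1 and 24 implications.
Each implication is detached once by MP, giving 24 MP lines.
25 premise lines + 24 MP lines = 49 total lines.

49


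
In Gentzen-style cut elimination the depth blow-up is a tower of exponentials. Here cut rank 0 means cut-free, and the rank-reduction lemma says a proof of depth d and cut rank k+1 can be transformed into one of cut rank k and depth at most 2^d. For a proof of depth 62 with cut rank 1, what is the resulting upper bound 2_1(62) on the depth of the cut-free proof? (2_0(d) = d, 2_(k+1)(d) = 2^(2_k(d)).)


Each rank reduction sends depth d to at most 2^d; cut rank r needs r reductions.
2_0(62) = 62
2_1(62) = 2^62 = 4611686018427387904
Cut-free depth bound = 4611686018427387904

4611686018427387904


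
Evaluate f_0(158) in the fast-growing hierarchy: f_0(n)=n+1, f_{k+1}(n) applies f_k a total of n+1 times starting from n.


f_0(158) = 158 + 1 = 159

159


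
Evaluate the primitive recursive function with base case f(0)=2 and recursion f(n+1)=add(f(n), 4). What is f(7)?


f(0) = 2
f(1) = add(f(0), 4) = add(2, 4) = 6
f(2) = add(f(1), 4) = add(6, 4) = 10
f(3) = add(f(2), 4) = add(10, 4) = 14
f(4) = add(f(3), 4) = add(14, 4) = 18
f(5) = add(f(4), 4) = add(18, 4) = 22
f(6) = add(f(5), 4) = add(22, 4) = 26
f(7) = add(f(6), 4) = add(26, 4) = 30


30


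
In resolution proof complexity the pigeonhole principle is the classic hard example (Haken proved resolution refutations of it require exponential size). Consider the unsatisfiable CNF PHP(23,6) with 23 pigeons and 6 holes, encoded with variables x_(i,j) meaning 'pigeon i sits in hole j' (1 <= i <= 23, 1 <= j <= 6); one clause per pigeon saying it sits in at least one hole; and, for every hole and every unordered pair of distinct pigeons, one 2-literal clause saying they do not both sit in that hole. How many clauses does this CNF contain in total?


PHP(23,6): 23 pigeons, 6 holes, 23*6 = 138 variables.
- pigeon clauses: one per pigeon -> 23 clauses
- hole clauses: 6 holes * C(23,2) = 6 * 253 -> 1518 clauses
Total clauses = 23 + 1518 = 1541

1541


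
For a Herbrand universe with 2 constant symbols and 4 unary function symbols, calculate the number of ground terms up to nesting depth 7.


Herbrand terms by depth:
Depth 0: 2 constants
Depth 1: 8 new terms (running total: 10)
Depth 2: 32 new terms (running total: 42)
Depth 3: 128 new terms (running total: 170)
Depth 4: 512 new terms (running total: 682)
Depth 5: 2048 new terms (running total: 2730)
Depth 6: 8192 new terms (running total: 10922)
Depth 7: 32768 new terms (running total: 43690)
Total distinct ground terms = 43690

43690


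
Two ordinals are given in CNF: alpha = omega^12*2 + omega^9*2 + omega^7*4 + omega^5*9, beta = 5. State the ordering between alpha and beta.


Compare term by term from highest exponent:
alpha = omega^12*2 + omega^9*2 + omega^7*4 + omega^5*9
beta = 5
Term 1: alpha has omega^12*2, beta has omega^0*5
Term 2: alpha has omega^9*2, beta has omega^0*0
Term 3: alpha has omega^7*4, beta has omega^0*0
Term 4: alpha has omega^5*9, beta has omega^0*0
Result: alpha > beta

alpha > beta


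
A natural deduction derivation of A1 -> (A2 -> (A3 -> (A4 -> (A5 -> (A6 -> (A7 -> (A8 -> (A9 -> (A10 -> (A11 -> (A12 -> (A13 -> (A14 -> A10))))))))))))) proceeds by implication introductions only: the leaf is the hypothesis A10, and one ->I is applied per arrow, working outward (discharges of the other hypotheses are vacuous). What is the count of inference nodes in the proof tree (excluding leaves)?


The formula has 14 arrows (->); its innermost consequent A10 is one of the antecedents,
so the proof starts from the hypothesis leaf A10 (not a rule application) and closes one arrow per ->I.
Building A1 -> (A2 -> (A3 -> (A4 -> (A5 -> (A6 -> (A7 -> (A8 -> (A9 -> (A10 -> (A11 -> (A12 -> (A13 -> (A14 -> A10))))))))))))) therefore takes 14 nested implication introductions.
Total inference nodes = 14

14


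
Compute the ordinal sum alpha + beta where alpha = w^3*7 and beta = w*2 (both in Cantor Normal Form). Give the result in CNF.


Ordinal addition w^3*7 + w*2:
Leading exponent of alpha (3) > leading exponent of beta (1).
Since alpha's term has higher exponent than beta's leading term,
the sum is simply alpha followed by beta.
Result = w^3*7 + w*2

w^3*7 + w*2


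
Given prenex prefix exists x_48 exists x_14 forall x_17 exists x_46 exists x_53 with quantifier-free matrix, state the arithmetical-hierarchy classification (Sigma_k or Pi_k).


Leading quantifier is exists, so the class is Sigma.
Number of quantifier blocks = alternations + 1 = 2 + 1 = 3.
Classification: Sigma_3

Sigma_3


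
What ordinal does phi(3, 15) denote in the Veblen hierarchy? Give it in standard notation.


phi(3, 15):
phi(3, beta) = eta_beta (the beta-th eta number, fixed point of zeta).
phi(3, 15) = eta_15

eta_15


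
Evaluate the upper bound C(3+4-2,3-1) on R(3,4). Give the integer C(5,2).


R(3,4) <= C(3+4-2, 3-1) = C(5, 2)
C(5, 2) = 5! / (2! * 3!)
= 10

10


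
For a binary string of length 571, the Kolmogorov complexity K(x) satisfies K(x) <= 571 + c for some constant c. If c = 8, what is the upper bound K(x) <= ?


K(x) <= |x| + c = 571 + 8 = 579

579


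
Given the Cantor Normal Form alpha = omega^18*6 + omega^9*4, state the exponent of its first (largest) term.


CNF: omega^18*6 + omega^9*4
The leading term is omega^18*6, which has exponent 18.

18


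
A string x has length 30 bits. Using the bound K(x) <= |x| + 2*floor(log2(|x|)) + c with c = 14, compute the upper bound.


floor(log2(30)) = 4
2 * 4 = 8
K(x) <= 30 + 8 + 14 = 52

52


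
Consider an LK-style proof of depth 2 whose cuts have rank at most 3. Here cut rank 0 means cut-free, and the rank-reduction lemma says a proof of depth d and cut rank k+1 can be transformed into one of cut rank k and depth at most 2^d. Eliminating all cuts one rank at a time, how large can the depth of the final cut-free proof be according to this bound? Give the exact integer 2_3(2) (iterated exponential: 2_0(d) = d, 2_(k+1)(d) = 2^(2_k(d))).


Each rank reduction sends depth d to at most 2^d; cut rank r needs r reductions.
2_0(2) = 2
2_1(2) = 2^2 = 4
2_2(2) = 2^4 = 16
2_3(2) = 2^16 = 65536
Cut-free depth bound = 65536

65536


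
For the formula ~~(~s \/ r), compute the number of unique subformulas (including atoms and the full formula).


Formula: ~~(~s \/ r)
Subformulas found:
  1. s
  2. r
  3. ~s
  4. (~s \/ r)
  5. ~(~s \/ r)
  6. ~~(~s \/ r)
Total distinct subformulas = 6

6


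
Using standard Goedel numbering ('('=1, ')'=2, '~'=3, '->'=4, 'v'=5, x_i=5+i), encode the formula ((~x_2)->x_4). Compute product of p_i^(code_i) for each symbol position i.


Formula: ((~x_2)->x_4)
Symbol codes: [1, 1, 3, 7, 2, 4, 9, 2]
Primes: [2, 3, 5, 7, 11, 13, 17, 19]
p_1^1 = 2^1 = 2
p_2^1 = 3^1 = 3
p_3^3 = 5^3 = 125
p_4^7 = 7^7 = 823543
p_5^2 = 11^2 = 121
p_6^4 = 13^4 = 28561
p_7^9 = 17^9 = 118587876497
p_8^2 = 19^2 = 361
Product = 91380560455810428624605033250

91380560455810428624605033250


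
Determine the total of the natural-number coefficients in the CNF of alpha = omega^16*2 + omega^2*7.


CNF: omega^16*2 + omega^2*7
Coefficients: 2 + 7 = 9

9


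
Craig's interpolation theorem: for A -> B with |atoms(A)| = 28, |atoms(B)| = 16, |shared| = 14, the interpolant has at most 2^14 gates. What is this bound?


Shared atoms = 14
Craig interpolant size bound = 2^14
= 16384

16384


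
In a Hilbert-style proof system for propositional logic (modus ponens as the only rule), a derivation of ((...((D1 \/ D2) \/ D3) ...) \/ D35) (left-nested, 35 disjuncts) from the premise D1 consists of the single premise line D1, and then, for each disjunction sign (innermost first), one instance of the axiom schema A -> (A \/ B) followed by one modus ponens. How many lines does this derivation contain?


Building the left-nested 35-ary disjunction from D1:
- 1 premise line (D1)
- 35 disjuncts means 34 disjunction signs; each needs 1 axiom instance + 1 MP = 2 lines: 2 * 34 = 68
Total = 1 + 68 = 69 lines.

69


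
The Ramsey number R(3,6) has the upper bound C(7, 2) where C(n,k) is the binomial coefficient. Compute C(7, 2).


R(3,6) <= C(3+6-2, 3-1) = C(7, 2)
C(7, 2) = 7! / (2! * 5!)
= 21

21


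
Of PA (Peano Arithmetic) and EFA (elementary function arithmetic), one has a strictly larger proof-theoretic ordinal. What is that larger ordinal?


Proof-theoretic ordinal of PA (Peano Arithmetic): epsilon_0
Proof-theoretic ordinal of EFA (elementary function arithmetic): omega^3
Comparing: omega^3 < epsilon_0.
The larger ordinal is epsilon_0 (from PA (Peano Arithmetic)).

epsilon_0


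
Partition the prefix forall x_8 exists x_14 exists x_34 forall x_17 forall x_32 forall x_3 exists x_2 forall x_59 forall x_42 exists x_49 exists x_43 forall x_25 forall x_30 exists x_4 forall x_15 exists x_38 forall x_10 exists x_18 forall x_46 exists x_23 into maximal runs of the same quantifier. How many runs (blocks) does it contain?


Alternations = 13.
Blocks = alternations + 1 = 14

14


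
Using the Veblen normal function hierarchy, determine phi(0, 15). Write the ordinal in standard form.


phi(0, 15):
phi(0, beta) = omega^beta by definition.
phi(0, 15) = omega^15

omega^15


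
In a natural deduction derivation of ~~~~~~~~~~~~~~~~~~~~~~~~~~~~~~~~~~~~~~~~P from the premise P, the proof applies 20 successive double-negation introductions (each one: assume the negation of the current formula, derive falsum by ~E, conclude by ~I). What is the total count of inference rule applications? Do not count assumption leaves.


Each double-negation introduction (from C infer ~~C) uses 2 inference nodes: one ~E (C and ~C give falsum) and one ~I (discharge ~C).
20 double negations = 20 * 2 = 40 inference nodes.

40


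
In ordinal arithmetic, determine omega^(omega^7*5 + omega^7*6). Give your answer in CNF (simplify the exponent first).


omega^(omega^7*5 + omega^7*6):
Both terms of the exponent have the same exponent 7, so they merge: omega^7*5 + omega^7*6 = omega^7*(5+6) = omega^7*11.
omega raised to a CNF ordinal is a single CNF term: Result = omega^(omega^7*11)

omega^(omega^7*11)


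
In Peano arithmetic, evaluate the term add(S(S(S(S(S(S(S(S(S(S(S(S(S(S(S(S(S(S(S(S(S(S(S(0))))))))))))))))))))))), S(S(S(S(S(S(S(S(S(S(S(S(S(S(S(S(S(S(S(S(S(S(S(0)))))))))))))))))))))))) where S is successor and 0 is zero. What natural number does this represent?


add(S^23(0), S^23(0)):
S^23(0) = 23
S^23(0) = 23
23 + 23 = 46

46


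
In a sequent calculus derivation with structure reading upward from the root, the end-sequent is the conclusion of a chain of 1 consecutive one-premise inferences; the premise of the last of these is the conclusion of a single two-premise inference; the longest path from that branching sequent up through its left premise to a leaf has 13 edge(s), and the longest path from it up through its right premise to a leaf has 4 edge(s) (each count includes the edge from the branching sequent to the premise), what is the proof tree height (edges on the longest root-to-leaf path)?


Longest path through the left premise: 13 edges (measured from the branching sequent)
Longest path through the right premise: 4 edges
Height of the subtree rooted at the branching sequent: max(13, 4) = 13
The branching sequent sits 1 edges above the root (the chain of one-premise inferences), so height = 13 + 1 = 14

14


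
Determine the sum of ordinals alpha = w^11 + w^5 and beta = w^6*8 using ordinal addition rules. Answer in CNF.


Ordinal addition (w^11 + w^5) + w^6*8:
alpha's leading term has exponent 11 > beta's exponent 6, so it survives.
alpha's tail term has exponent 5 < beta's exponent 6, so it is absorbed by beta.
In ordinal addition, any term followed by a strictly larger-exponent term is absorbed.
Result = w^11 + w^6*8

w^11 + w^6*8


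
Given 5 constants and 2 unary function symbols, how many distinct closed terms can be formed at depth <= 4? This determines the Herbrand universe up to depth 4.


Herbrand terms by depth:
Depth 0: 5 constants
Depth 1: 10 new terms (running total: 15)
Depth 2: 20 new terms (running total: 35)
Depth 3: 40 new terms (running total: 75)
Depth 4: 80 new terms (running total: 155)
Total distinct ground terms = 155

155


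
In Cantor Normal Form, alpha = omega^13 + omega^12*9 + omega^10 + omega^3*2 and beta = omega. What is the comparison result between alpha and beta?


Compare term by term from highest exponent:
alpha = omega^13 + omega^12*9 + omega^10 + omega^3*2
beta = omega
Term 1: alpha has omega^13*1, beta has omega^1*1
Term 2: alpha has omega^12*9, beta has omega^0*0
Term 3: alpha has omega^10*1, beta has omega^0*0
Term 4: alpha has omega^3*2, beta has omega^0*0
Result: alpha > beta

alpha > beta


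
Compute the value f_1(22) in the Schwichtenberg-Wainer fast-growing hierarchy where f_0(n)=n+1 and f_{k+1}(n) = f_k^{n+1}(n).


f_1(22) = f_0^23(22)
f_0 adds 1 each time, applied 23 times.
f_1(22) = 22 + 23 = 45

45


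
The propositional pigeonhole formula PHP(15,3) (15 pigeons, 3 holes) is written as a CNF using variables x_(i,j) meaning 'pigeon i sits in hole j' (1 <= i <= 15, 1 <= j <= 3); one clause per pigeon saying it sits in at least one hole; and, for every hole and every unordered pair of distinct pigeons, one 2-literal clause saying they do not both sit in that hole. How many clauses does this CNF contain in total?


PHP(15,3): 15 pigeons, 3 holes, 15*3 = 45 variables.
- pigeon clauses: one per pigeon -> 15 clauses
- hole clauses: 3 holes * C(15,2) = 3 * 105 -> 315 clauses
Total clauses = 15 + 315 = 330

330


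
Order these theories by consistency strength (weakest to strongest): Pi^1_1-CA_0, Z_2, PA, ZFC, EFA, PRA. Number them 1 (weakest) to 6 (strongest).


Ordering by consistency strength:
1. EFA
2. PRA
3. PA
4. Pi^1_1-CA_0
5. Z_2
6. ZFC


Pi^1_1-CA_0=4, Z_2=5, PA=3, ZFC=6, EFA=1, PRA=2


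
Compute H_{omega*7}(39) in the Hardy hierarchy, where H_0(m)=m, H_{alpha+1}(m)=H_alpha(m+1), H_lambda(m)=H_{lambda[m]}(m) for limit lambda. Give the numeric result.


H_{omega*7}(39):
For the Hardy hierarchy, H_{omega*k}(n) = 2^k * n.
2^7 = 128.
128 * 39 = 4992

4992


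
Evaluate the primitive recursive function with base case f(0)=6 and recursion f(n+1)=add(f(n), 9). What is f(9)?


f(0) = 6
f(1) = add(f(0), 9) = add(6, 9) = 15
f(2) = add(f(1), 9) = add(15, 9) = 24
f(3) = add(f(2), 9) = add(24, 9) = 33
f(4) = add(f(3), 9) = add(33, 9) = 42
f(5) = add(f(4), 9) = add(42, 9) = 51
f(6) = add(f(5), 9) = add(51, 9) = 60
f(7) = add(f(6), 9) = add(60, 9) = 69
f(8) = add(f(7), 9) = add(69, 9) = 78
f(9) = add(f(8), 9) = add(78, 9) = 87


87


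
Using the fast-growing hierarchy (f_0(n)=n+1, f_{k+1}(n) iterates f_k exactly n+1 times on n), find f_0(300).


f_0(300) = 300 + 1 = 301

301


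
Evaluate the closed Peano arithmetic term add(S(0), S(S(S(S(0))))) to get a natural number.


add(S^1(0), S^4(0)):
S^1(0) = 1
S^4(0) = 4
1 + 4 = 5

5


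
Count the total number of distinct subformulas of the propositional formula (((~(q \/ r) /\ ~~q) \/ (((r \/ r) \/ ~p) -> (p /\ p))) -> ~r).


Formula: (((~(q \/ r) /\ ~~q) \/ (((r \/ r) \/ ~p) -> (p /\ p))) -> ~r)
Subformulas found:
  1. q
  2. r
  3. p
  4. ~p
  5. ~q
  6. ~r
  7. ~~q
  8. (r \/ r)
  9. (q \/ r)
  10. (p /\ p)
  11. ~(q \/ r)
  12. ((r \/ r) \/ ~p)
  13. (~(q \/ r) /\ ~~q)
  14. (((r \/ r) \/ ~p) -> (p /\ p))
  15. ((~(q \/ r) /\ ~~q) \/ (((r \/ r) \/ ~p) -> (p /\ p)))
  16. (((~(q \/ r) /\ ~~q) \/ (((r \/ r) \/ ~p) -> (p /\ p))) -> ~r)
Total distinct subformulas = 16

16


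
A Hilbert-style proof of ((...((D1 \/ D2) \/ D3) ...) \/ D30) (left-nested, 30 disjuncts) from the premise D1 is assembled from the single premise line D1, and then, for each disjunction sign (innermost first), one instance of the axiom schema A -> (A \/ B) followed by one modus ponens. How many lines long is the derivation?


Building the left-nested 30-ary disjunction from D1:
- 1 premise line (D1)
- 30 disjuncts means 29 disjunction signs; each needs 1 axiom instance + 1 MP = 2 lines: 2 * 29 = 58
Total = 1 + 58 = 59 lines.

59


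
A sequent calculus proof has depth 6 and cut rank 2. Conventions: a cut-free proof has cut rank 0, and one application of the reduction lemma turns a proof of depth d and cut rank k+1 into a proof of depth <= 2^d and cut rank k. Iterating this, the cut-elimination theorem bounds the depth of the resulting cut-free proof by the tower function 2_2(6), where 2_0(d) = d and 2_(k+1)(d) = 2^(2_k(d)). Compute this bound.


Each rank reduction sends depth d to at most 2^d; cut rank r needs r reductions.
2_0(6) = 6
2_1(6) = 2^6 = 64
2_2(6) = 2^64 = 18446744073709551616
Cut-free depth bound = 18446744073709551616

18446744073709551616


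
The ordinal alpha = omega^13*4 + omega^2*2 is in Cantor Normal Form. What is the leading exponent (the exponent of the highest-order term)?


CNF: omega^13*4 + omega^2*2
The leading term is omega^13*4, which has exponent 13.

13


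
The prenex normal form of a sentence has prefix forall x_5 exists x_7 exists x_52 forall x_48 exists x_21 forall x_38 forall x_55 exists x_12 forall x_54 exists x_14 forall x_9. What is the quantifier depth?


Quantifier prefix has 11 quantifier symbols.
Quantifier depth = 11

11


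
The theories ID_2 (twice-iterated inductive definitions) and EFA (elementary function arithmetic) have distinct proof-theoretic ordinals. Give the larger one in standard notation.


Proof-theoretic ordinal of ID_2 (twice-iterated inductive definitions): psi_0(epsilon_{Omega_2+1})
Proof-theoretic ordinal of EFA (elementary function arithmetic): omega^3
Comparing: omega^3 < psi_0(epsilon_{Omega_2+1}).
The larger ordinal is psi_0(epsilon_{Omega_2+1}) (from ID_2 (twice-iterated inductive definitions)).

psi_0(epsilon_{Omega_2+1})


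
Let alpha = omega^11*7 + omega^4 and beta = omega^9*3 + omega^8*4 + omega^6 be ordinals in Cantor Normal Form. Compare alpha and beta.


Compare term by term from highest exponent:
alpha = omega^11*7 + omega^4
beta = omega^9*3 + omega^8*4 + omega^6
Term 1: alpha has omega^11*7, beta has omega^9*3
Term 2: alpha has omega^4*1, beta has omega^8*4
Term 3: alpha has omega^0*0, beta has omega^6*1
Result: alpha > beta

alpha > beta


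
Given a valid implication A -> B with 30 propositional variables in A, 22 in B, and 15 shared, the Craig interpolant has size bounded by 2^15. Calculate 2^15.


Shared atoms = 15
Craig interpolant size bound = 2^15
= 32768

32768


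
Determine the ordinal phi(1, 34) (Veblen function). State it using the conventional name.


phi(1, 34):
phi(1, beta) = epsilon_beta (the beta-th epsilon number).
phi(1, 34) = epsilon_34

epsilon_34


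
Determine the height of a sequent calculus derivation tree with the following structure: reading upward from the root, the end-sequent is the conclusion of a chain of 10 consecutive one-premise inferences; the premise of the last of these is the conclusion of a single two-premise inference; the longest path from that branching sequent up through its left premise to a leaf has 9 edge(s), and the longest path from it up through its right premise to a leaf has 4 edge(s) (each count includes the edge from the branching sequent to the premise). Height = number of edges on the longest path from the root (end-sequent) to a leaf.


Longest path through the left premise: 9 edges (measured from the branching sequent)
Longest path through the right premise: 4 edges
Height of the subtree rooted at the branching sequent: max(9, 4) = 9
The branching sequent sits 10 edges above the root (the chain of one-premise inferences), so height = 9 + 10 = 19

19


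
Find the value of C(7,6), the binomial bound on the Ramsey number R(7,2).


R(7,2) <= C(7+2-2, 7-1) = C(7, 6)
C(7, 6) = 7! / (6! * 1!)
= 7

7


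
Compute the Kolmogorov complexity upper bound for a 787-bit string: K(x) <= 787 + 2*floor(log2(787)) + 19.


floor(log2(787)) = 9
2 * 9 = 18
K(x) <= 787 + 18 + 19 = 824

824


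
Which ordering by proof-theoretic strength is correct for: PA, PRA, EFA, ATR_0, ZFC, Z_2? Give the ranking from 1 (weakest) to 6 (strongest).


Ordering by consistency strength:
1. EFA
2. PRA
3. PA
4. ATR_0
5. Z_2
6. ZFC


PA=3, PRA=2, EFA=1, ATR_0=4, ZFC=6, Z_2=5


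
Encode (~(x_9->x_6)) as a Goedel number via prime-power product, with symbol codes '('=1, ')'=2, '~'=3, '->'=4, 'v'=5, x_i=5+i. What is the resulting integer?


Formula: (~(x_9->x_6))
Symbol codes: [1, 3, 1, 14, 4, 11, 2, 2]
Primes: [2, 3, 5, 7, 11, 13, 17, 19]
p_1^1 = 2^1 = 2
p_2^3 = 3^3 = 27
p_3^1 = 5^1 = 5
p_4^14 = 7^14 = 678223072849
p_5^4 = 11^4 = 14641
p_6^11 = 13^11 = 1792160394037
p_7^2 = 17^2 = 289
p_8^2 = 19^2 = 361
Product = 501289935207926383286040821119962390

501289935207926383286040821119962390


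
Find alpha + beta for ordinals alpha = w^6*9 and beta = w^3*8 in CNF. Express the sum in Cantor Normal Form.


Ordinal addition w^6*9 + w^3*8:
Leading exponent of alpha (6) > leading exponent of beta (3).
Since alpha's term has higher exponent than beta's leading term,
the sum is simply alpha followed by beta.
Result = w^6*9 + w^3*8

w^6*9 + w^3*8


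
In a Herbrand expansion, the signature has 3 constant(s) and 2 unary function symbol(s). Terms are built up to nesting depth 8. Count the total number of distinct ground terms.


Herbrand terms by depth:
Depth 0: 3 constants
Depth 1: 6 new terms (running total: 9)
Depth 2: 12 new terms (running total: 21)
Depth 3: 24 new terms (running total: 45)
Depth 4: 48 new terms (running total: 93)
Depth 5: 96 new terms (running total: 189)
Depth 6: 192 new terms (running total: 381)
Depth 7: 384 new terms (running total: 765)
Depth 8: 768 new terms (running total: 1533)
Total distinct ground terms = 1533

1533


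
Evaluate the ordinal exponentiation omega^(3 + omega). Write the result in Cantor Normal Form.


omega^(3 + omega):
In ordinal addition a term is absorbed by a following term of strictly larger exponent: 0 < 1, so 3 + omega = omega.
omega raised to a CNF ordinal is a single CNF term: Result = omega^omega

omega^omega


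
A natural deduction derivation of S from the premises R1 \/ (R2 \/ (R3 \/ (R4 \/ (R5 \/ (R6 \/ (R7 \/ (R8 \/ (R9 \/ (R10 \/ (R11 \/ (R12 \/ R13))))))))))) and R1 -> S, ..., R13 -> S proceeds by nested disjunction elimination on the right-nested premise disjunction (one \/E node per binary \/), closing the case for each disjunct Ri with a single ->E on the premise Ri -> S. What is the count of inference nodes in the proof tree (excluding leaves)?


The premise R1 \/ (R2 \/ (R3 \/ (R4 \/ (R5 \/ (R6 \/ (R7 \/ (R8 \/ (R9 \/ (R10 \/ (R11 \/ (R12 \/ R13))))))))))) contains 13 disjuncts, hence 12 binary \/ connectives.
- Each binary \/ is eliminated once: 12 \/E nodes.
- Each of the 13 cases Ri derives S by one ->E with Ri -> S: 13 ->E nodes.
Total = 12 + 13 = 25

25


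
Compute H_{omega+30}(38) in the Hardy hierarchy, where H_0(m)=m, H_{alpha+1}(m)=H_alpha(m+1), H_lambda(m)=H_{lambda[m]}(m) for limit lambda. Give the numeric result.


H_{omega+30}(38):
Unwind the 30 successor steps: H_{omega+30}(38) = H_omega(38+30) = H_omega(68).
H_omega(m) = H_m(m) = m + m = 2m.
Result = 2 * 68 = 136

136


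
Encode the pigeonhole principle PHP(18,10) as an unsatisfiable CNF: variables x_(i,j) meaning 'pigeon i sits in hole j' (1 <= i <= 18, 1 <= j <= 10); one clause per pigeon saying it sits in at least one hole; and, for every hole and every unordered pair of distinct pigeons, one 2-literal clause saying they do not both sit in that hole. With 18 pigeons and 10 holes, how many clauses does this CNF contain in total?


PHP(18,10): 18 pigeons, 10 holes, 18*10 = 180 variables.
- pigeon clauses: one per pigeon -> 18 clauses
- hole clauses: 10 holes * C(18,2) = 10 * 153 -> 1530 clauses
Total clauses = 18 + 1530 = 1548

1548


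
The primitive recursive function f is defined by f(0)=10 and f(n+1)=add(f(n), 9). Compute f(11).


f(0) = 10
f(1) = add(f(0), 9) = add(10, 9) = 19
f(2) = add(f(1), 9) = add(19, 9) = 28
f(3) = add(f(2), 9) = add(28, 9) = 37
f(4) = add(f(3), 9) = add(37, 9) = 46
f(5) = add(f(4), 9) = add(46, 9) = 55
f(6) = add(f(5), 9) = add(55, 9) = 64
f(7) = add(f(6), 9) = add(64, 9) = 73
f(8) = add(f(7), 9) = add(73, 9) = 82
f(9) = add(f(8), 9) = add(82, 9) = 91
f(10) = add(f(9), 9) = add(91, 9) = 100
f(11) = add(f(10), 9) = add(100, 9) = 109


109


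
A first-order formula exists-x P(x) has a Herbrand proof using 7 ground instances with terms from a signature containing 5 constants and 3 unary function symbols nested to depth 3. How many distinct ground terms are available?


Herbrand terms by depth:
Depth 0: 5 constants
Depth 1: 15 new terms (running total: 20)
Depth 2: 45 new terms (running total: 65)
Depth 3: 135 new terms (running total: 200)
Total distinct ground terms = 200

200


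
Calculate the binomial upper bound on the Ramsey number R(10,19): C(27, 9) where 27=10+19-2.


R(10,19) <= C(10+19-2, 10-1) = C(27, 9)
C(27, 9) = 27! / (9! * 18!)
= 4686825

4686825


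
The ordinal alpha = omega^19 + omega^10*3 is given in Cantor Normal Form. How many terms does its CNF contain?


CNF: omega^19 + omega^10*3
Count the summands separated by '+':
  term 1: omega^19
  term 2: omega^10*3
Total terms = 2

2


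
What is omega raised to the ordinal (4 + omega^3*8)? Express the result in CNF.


omega^(4 + omega^3*8):
In ordinal addition a term is absorbed by a following term of strictly larger exponent: 0 < 3, so 4 + omega^3*8 = omega^3*8.
omega raised to a CNF ordinal is a single CNF term: Result = omega^(omega^3*8)

omega^(omega^3*8)


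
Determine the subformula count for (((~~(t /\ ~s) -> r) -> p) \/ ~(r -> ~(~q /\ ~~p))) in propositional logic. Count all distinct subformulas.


Formula: (((~~(t /\ ~s) -> r) -> p) \/ ~(r -> ~(~q /\ ~~p)))
Subformulas found:
  1. r
  2. q
  3. s
  4. t
  5. p
  6. ~p
  7. ~s
  8. ~q
  9. ~~p
  10. (t /\ ~s)
  11. ~(t /\ ~s)
  12. ~~(t /\ ~s)
  13. (~q /\ ~~p)
  14. ~(~q /\ ~~p)
  15. (~~(t /\ ~s) -> r)
  16. (r -> ~(~q /\ ~~p))
  17. ~(r -> ~(~q /\ ~~p))
  18. ((~~(t /\ ~s) -> r) -> p)
  19. (((~~(t /\ ~s) -> r) -> p) \/ ~(r -> ~(~q /\ ~~p)))
Total distinct subformulas = 19

19


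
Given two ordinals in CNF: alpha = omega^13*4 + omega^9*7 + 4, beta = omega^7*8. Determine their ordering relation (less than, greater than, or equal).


Compare term by term from highest exponent:
alpha = omega^13*4 + omega^9*7 + 4
beta = omega^7*8
Term 1: alpha has omega^13*4, beta has omega^7*8
Term 2: alpha has omega^9*7, beta has omega^0*0
Term 3: alpha has omega^0*4, beta has omega^0*0
Result: alpha > beta

alpha > beta


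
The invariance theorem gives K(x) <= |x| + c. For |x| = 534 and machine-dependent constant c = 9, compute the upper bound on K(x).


K(x) <= |x| + c = 534 + 9 = 543

543


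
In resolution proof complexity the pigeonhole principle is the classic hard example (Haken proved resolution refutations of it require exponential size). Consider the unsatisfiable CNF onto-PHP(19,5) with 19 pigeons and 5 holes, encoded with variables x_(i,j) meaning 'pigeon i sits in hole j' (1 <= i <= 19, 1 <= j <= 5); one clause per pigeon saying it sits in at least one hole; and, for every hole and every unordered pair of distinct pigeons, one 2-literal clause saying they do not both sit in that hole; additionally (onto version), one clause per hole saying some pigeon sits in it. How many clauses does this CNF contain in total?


onto-PHP(19,5): 19 pigeons, 5 holes, 19*5 = 95 variables.
- pigeon clauses: one per pigeon -> 19 clauses
- hole clauses: 5 holes * C(19,2) = 5 * 171 -> 855 clauses
- onto clauses: one per hole -> 5 clauses
Total clauses = 19 + 855 + 5 = 879

879


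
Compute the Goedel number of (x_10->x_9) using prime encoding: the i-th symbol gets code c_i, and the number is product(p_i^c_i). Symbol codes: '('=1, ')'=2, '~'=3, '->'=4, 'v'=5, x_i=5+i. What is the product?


Formula: (x_10->x_9)
Symbol codes: [1, 15, 4, 14, 2]
Primes: [2, 3, 5, 7, 11]
p_1^1 = 2^1 = 2
p_2^15 = 3^15 = 14348907
p_3^4 = 5^4 = 625
p_4^14 = 7^14 = 678223072849
p_5^2 = 11^2 = 121
Product = 1471928669381634564003750

1471928669381634564003750


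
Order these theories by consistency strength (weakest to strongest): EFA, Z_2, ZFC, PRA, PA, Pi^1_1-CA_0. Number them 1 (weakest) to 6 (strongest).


Ordering by consistency strength:
1. EFA
2. PRA
3. PA
4. Pi^1_1-CA_0
5. Z_2
6. ZFC


EFA=1, Z_2=5, ZFC=6, PRA=2, PA=3, Pi^1_1-CA_0=4


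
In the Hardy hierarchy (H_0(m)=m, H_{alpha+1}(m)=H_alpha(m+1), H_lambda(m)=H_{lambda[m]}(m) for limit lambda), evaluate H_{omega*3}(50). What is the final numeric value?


H_{omega*3}(50):
For the Hardy hierarchy, H_{omega*k}(n) = 2^k * n.
2^3 = 8.
8 * 50 = 400

400


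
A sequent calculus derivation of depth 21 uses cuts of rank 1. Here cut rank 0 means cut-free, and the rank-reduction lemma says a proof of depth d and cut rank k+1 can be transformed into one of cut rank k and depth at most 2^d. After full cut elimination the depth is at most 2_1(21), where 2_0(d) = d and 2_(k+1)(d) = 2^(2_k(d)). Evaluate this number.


Each rank reduction sends depth d to at most 2^d; cut rank r needs r reductions.
2_0(21) = 21
2_1(21) = 2^21 = 2097152
Cut-free depth bound = 2097152

2097152


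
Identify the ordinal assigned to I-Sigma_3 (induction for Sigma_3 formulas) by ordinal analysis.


The proof-theoretic ordinal of I-Sigma_3 (induction for Sigma_3 formulas) is a standard result in ordinal analysis.
This ordinal is the supremum of order types of primitive recursive well-orderings
that the theory can prove to be well-ordered.
For I-Sigma_3 (induction for Sigma_3 formulas), the proof-theoretic ordinal is omega^(omega^(omega^omega)).

omega^(omega^(omega^omega))


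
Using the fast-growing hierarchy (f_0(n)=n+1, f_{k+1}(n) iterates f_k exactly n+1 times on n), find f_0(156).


f_0(156) = 156 + 1 = 157

157


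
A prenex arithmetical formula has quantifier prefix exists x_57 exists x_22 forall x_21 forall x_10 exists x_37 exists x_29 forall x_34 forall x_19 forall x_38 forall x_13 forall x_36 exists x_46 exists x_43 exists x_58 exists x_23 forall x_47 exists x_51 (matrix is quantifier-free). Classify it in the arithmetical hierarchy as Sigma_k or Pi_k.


Leading quantifier is exists, so the class is Sigma.
Number of quantifier blocks = alternations + 1 = 6 + 1 = 7.
Classification: Sigma_7

Sigma_7


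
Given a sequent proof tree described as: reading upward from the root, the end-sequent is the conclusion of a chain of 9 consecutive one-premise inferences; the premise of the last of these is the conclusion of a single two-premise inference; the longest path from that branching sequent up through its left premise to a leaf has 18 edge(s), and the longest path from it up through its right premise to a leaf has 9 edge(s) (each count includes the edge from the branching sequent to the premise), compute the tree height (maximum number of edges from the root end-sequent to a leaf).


Longest path through the left premise: 18 edges (measured from the branching sequent)
Longest path through the right premise: 9 edges
Height of the subtree rooted at the branching sequent: max(18, 9) = 18
The branching sequent sits 9 edges above the root (the chain of one-premise inferences), so height = 18 + 9 = 27

27


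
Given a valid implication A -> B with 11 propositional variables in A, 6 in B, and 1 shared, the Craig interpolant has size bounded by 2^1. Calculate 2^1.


Shared atoms = 1
Craig interpolant size bound = 2^1
= 2

2


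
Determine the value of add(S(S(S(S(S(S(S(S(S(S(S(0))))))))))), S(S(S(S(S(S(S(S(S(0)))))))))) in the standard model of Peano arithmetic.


add(S^11(0), S^9(0)):
S^11(0) = 11
S^9(0) = 9
11 + 9 = 20

20


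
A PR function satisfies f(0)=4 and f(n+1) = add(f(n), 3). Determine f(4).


f(0) = 4
f(1) = add(f(0), 3) = add(4, 3) = 7
f(2) = add(f(1), 3) = add(7, 3) = 10
f(3) = add(f(2), 3) = add(10, 3) = 13
f(4) = add(f(3), 3) = add(13, 3) = 16


16


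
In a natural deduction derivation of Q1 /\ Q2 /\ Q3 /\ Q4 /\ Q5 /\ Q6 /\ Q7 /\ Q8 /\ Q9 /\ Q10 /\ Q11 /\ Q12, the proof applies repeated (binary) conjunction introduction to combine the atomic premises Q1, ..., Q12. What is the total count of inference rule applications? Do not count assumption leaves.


The target conjunction has 12 conjuncts, i.e. 11 binary /\ connectives.
Each conjunction-intro joins two pieces, so 12 atoms require 12-1 = 11 applications.
Total inference nodes = 11

11


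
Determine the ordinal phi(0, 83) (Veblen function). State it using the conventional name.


phi(0, 83):
phi(0, beta) = omega^beta by definition.
phi(0, 83) = omega^83

omega^83


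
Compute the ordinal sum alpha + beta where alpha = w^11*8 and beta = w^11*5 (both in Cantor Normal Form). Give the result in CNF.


Ordinal addition w^11*8 + w^11*5:
Both terms have the same exponent 11.
w^e*c + w^e*d = w^e*(c+d).
Result = w^11*(8+5) = w^11*13

w^11*13


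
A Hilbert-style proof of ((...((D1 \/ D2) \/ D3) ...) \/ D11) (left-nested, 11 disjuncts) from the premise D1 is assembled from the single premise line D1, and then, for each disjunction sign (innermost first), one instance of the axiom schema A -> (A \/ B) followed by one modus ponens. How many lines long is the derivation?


Building the left-nested 11-ary disjunction from D1:
- 1 premise line (D1)
- 11 disjuncts means 10 disjunction signs; each needs 1 axiom instance + 1 MP = 2 lines: 2 * 10 = 20
Total = 1 + 20 = 21 lines.

21


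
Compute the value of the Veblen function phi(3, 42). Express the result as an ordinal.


phi(3, 42):
phi(3, beta) = eta_beta (the beta-th eta number, fixed point of zeta).
phi(3, 42) = eta_42

eta_42


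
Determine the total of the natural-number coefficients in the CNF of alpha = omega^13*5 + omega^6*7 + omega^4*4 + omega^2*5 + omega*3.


CNF: omega^13*5 + omega^6*7 + omega^4*4 + omega^2*5 + omega*3
Coefficients: 5 + 7 + 4 + 5 + 3 = 24

24


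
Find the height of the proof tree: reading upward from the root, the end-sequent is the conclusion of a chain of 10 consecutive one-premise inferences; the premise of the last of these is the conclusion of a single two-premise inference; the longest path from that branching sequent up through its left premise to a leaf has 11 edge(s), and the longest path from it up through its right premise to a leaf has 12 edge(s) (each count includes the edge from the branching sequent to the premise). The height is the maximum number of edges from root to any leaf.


Longest path through the left premise: 11 edges (measured from the branching sequent)
Longest path through the right premise: 12 edges
Height of the subtree rooted at the branching sequent: max(11, 12) = 12
The branching sequent sits 10 edges above the root (the chain of one-premise inferences), so height = 12 + 10 = 22

22
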